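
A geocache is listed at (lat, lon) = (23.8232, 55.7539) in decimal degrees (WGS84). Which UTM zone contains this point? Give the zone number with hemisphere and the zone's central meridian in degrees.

UTM zone = ⌊(λ + 180)/6⌋ + 1; 55.7539° ∈ [54°, 60°) → zone 40.
Hemisphere: N (φ ≥ 0).
Central meridian λ₀ = 6×40 − 183 = 57°.

Zone 40N, central meridian 57°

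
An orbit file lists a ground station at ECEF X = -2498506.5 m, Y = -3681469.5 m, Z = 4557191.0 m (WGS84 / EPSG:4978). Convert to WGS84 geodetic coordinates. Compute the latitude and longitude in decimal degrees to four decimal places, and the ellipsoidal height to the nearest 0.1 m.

λ = atan2(Y, X) = -124.16359976°; p = √(X²+Y²) = 4449241.8 m.
Bowring's method on WGS84 (a = 6378137 m, b = 6356752.314 m) gives φ = 45.87900029°, h = 1805.647 m.

lat 45.8790°, lon -124.1636°, h 1805.6 m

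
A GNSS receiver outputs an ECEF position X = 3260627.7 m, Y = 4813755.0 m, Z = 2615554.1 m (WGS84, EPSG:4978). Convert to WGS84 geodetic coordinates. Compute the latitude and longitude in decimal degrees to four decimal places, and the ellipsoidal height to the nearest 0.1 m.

λ = atan2(Y, X) = 55.88800004°; p = √(X²+Y²) = 5814114.7 m.
Bowring's method on WGS84 (a = 6378137 m, b = 6356752.314 m) gives φ = 24.36550038°, h = 824.763 m.

lat 24.3655°, lon 55.8880°, h 824.8 m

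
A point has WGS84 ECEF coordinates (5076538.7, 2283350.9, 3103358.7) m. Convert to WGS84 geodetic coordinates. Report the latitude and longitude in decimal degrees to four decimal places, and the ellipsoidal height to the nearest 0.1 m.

lat 29.3043°, lon 24.2175°, h 3.7 m

λ = atan2(Y, X) = 24.21749979°; p = √(X²+Y²) = 5566411.5 m.
Bowring's method on WGS84 (a = 6378137 m, b = 6356752.314 m) gives φ = 29.30430003°, h = 3.691 m.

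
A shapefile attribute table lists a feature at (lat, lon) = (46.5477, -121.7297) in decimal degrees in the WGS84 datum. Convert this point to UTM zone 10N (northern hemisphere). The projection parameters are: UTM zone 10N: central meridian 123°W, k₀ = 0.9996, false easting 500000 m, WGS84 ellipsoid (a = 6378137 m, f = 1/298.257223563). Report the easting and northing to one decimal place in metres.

Zone 10 central meridian λ₀ = 6×10 − 183 = -123°; Δλ = +1.2703°.
Transverse Mercator on WGS84 with k₀ = 0.9996 gives E = 597386.824 m, N = 5155687.426 m.

E 597386.8 m, N 5155687.4 m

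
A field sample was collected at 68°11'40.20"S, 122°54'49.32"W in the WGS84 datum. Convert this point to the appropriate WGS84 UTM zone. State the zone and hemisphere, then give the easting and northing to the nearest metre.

Longitude -122.9137° lies in the 6° band [-126°, -120°), giving zone 10; latitude is south of the equator, so 10S.
Zone 10 central meridian λ₀ = 6×10 − 183 = -123°; Δλ = +0.0863°.
Transverse Mercator on WGS84 with k₀ = 0.9996 gives E = 503577.448 m, N = 2435447.925 m.

Zone 10S: E 503577 m, N 2435448 m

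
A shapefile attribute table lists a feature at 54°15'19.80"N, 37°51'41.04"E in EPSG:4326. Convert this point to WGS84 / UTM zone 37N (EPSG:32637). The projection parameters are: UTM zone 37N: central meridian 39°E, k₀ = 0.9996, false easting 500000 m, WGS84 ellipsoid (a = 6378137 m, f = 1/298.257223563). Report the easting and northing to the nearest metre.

Zone 37 central meridian λ₀ = 6×37 − 183 = 39°; Δλ = -1.1386°.
Transverse Mercator on WGS84 with k₀ = 0.9996 gives E = 425824.608 m, N = 6012547.542 m.

E 425825 m, N 6012548 m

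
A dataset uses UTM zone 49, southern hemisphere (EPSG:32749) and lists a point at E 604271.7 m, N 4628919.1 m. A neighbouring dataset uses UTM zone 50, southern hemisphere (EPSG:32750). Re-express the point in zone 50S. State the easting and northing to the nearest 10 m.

UTM 49S → geographic: φ = -48.48420043°, λ = 112.41110011°.
UTM 50S (λ₀ = 117°) forward: E = 160948.024 m, N = 4619703.840 m.

E 160950 m, N 4619700 m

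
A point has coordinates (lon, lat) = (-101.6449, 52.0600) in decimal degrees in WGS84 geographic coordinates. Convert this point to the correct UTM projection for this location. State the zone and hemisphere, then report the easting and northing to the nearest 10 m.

Longitude -101.6449° lies in the 6° band [-102°, -96°), giving zone 14; latitude is north of the equator, so 14N.
Zone 14 central meridian λ₀ = 6×14 − 183 = -99°; Δλ = -2.6449°.
Transverse Mercator on WGS84 with k₀ = 0.9996 gives E = 318684.698 m, N = 5771013.139 m.

Zone 14N: E 318680 m, N 5771010 m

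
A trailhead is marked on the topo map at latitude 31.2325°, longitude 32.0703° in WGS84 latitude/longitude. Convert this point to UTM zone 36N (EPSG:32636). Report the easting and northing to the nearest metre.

Zone 36 central meridian λ₀ = 6×36 − 183 = 33°; Δλ = -0.9297°.
Transverse Mercator on WGS84 with k₀ = 0.9996 gives E = 411459.462 m, N = 3455741.729 m.

E 411459 m, N 3455742 m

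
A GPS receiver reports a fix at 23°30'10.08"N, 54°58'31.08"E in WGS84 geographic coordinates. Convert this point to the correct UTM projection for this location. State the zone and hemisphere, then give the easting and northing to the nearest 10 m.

Longitude 54.9753° lies in the 6° band [54°, 60°), giving zone 40; latitude is north of the equator, so 40N.
Zone 40 central meridian λ₀ = 6×40 − 183 = 57°; Δλ = -2.0247°.
Transverse Mercator on WGS84 with k₀ = 0.9996 gives E = 293252.590 m, N = 2600638.555 m.

Zone 40N: E 293250 m, N 2600640 m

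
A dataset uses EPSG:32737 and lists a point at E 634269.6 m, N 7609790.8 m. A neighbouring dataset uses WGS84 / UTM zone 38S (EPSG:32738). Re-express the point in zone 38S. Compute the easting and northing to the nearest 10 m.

E 12860 m, N 7602980 m

UTM 37S → geographic: φ = -21.60989980°, λ = 40.29719992°.
UTM 38S (λ₀ = 45°) forward: E = 12855.264 m, N = 7602976.342 m.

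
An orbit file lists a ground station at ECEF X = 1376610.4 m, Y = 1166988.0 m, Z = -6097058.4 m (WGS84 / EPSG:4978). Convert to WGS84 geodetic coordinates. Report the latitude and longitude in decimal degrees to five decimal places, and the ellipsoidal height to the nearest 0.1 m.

lat -73.61600°, lon 40.28880°, h 73.6 m

λ = atan2(Y, X) = 40.28880087°; p = √(X²+Y²) = 1804693.1 m.
Bowring's method on WGS84 (a = 6378137 m, b = 6356752.314 m) gives φ = -73.61599985°, h = 73.586 m.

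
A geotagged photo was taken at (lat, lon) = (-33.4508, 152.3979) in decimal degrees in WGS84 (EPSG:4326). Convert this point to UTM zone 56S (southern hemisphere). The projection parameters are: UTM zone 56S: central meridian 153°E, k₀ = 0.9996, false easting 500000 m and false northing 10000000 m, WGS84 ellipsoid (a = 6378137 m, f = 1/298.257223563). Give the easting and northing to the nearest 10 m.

E 444040 m, N 6298570 m

Zone 56 central meridian λ₀ = 6×56 − 183 = 153°; Δλ = -0.6021°.
Transverse Mercator on WGS84 with k₀ = 0.9996 gives E = 444041.691 m, N = 6298573.439 m.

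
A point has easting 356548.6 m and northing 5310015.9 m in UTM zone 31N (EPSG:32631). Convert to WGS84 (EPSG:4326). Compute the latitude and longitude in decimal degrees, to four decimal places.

lat 47.9274°, lon 1.0796°

Zone 31N: λ₀ = 3°, k₀ = 0.9996, false easting 500000 m.
Meridian distance M = (N − FN)/k₀ = 5312140.8 m.
Inverse transverse Mercator on WGS84 gives φ = 47.92739977°, λ = 1.07959960°.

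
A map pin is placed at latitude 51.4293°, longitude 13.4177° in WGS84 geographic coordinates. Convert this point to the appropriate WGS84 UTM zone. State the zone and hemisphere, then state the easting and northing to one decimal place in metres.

Zone 33N: E 390001.5 m, N 5698754.1 m

Longitude 13.4177° lies in the 6° band [12°, 18°), giving zone 33; latitude is north of the equator, so 33N.
Zone 33 central meridian λ₀ = 6×33 − 183 = 15°; Δλ = -1.5823°.
Transverse Mercator on WGS84 with k₀ = 0.9996 gives E = 390001.468 m, N = 5698754.086 m.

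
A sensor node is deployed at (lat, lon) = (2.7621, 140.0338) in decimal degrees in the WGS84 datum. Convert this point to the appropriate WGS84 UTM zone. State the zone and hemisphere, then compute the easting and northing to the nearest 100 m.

Zone 54N: E 392600 m, N 305300 m

Longitude 140.0338° lies in the 6° band [138°, 144°), giving zone 54; latitude is north of the equator, so 54N.
Zone 54 central meridian λ₀ = 6×54 − 183 = 141°; Δλ = -0.9662°.
Transverse Mercator on WGS84 with k₀ = 0.9996 gives E = 392605.102 m, N = 305341.053 m.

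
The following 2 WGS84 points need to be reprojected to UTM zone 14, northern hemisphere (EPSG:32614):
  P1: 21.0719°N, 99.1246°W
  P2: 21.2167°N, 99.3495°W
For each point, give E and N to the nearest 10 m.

P1: E 487060 m, N 2330110 m; P2: E 463730 m, N 2346170 m

UTM zone 14N: λ₀ = -99°, k₀ = 0.9996.
P1 (21.0719°, -99.1246°) → (487056.674, 2330110.102) m.
P2 (21.2167°, -99.3495°) → (463729.398, 2346170.762) m.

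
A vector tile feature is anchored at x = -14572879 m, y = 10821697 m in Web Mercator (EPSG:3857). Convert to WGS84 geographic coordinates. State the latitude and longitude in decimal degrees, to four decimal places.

R = 6378137 m. λ = x/R = -130.91039939°.
φ = 2·arctan(exp(y/R)) − 90° = 2·arctan(5.45584) − 90° = 69.22709902°.

lat 69.2271°, lon -130.9104°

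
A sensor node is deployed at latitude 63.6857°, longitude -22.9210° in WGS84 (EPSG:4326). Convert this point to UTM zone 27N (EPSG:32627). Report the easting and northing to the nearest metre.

E 404997 m, N 7063419 m

Zone 27 central meridian λ₀ = 6×27 − 183 = -21°; Δλ = -1.9210°.
Transverse Mercator on WGS84 with k₀ = 0.9996 gives E = 404996.553 m, N = 7063419.394 m.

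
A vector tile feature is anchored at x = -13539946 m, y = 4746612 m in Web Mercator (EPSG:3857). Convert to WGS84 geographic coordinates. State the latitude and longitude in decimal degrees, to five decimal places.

lat 39.17390°, lon -121.63140°

R = 6378137 m. λ = x/R = -121.63140438°.
φ = 2·arctan(exp(y/R)) − 90° = 2·arctan(2.10476) − 90° = 39.17390031°.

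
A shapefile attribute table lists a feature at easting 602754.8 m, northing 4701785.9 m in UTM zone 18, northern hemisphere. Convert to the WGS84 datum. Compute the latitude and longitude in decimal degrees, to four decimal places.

lat 42.4616°, lon -73.7502°

Zone 18N: λ₀ = -75°, k₀ = 0.9996, false easting 500000 m.
Meridian distance M = (N − FN)/k₀ = 4703667.4 m.
Inverse transverse Mercator on WGS84 gives φ = 42.46160038°, λ = -73.75019977°.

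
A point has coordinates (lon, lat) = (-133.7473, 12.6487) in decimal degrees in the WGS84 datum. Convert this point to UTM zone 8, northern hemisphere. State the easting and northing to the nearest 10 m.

E 636040 m, N 1398610 m

Zone 8 central meridian λ₀ = 6×8 − 183 = -135°; Δλ = +1.2527°.
Transverse Mercator on WGS84 with k₀ = 0.9996 gives E = 636042.889 m, N = 1398612.993 m.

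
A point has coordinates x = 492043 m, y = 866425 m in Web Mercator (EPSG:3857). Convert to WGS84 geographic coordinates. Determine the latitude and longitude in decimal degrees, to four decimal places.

R = 6378137 m. λ = x/R = 4.42009747°.
φ = 2·arctan(exp(y/R)) − 90° = 2·arctan(1.14550) − 90° = 7.75940032°.

lat 7.7594°, lon 4.4201°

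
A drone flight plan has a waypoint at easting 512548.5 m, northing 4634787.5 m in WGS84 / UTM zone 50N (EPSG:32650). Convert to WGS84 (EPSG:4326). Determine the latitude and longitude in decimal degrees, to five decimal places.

Zone 50N: λ₀ = 117°, k₀ = 0.9996, false easting 500000 m.
Meridian distance M = (N − FN)/k₀ = 4636642.2 m.
Inverse transverse Mercator on WGS84 gives φ = 41.86490042°, λ = 117.15120027°.

lat 41.86490°, lon 117.15120°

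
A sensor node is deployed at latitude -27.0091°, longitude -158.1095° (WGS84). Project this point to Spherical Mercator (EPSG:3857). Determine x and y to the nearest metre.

x -17600669 m, y -3124609 m

Web Mercator is spherical with R = a = 6378137 m.
x = R·λ = 6378137 × -2.759531354 = -17600669.030 m.
y = R·ln tan(π/4 + φ/2) = 6378137 × -0.489893635 = -3124608.720 m.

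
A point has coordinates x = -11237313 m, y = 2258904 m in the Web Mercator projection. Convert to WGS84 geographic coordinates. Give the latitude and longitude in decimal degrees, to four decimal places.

lat 19.8807°, lon -100.9465°

R = 6378137 m. λ = x/R = -100.94650020°.
φ = 2·arctan(exp(y/R)) − 90° = 2·arctan(1.42499) − 90° = 19.88070383°.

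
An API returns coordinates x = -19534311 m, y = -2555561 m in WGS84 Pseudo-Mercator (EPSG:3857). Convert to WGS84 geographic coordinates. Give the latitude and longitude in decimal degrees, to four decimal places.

lat -22.3663°, lon -175.4797°

R = 6378137 m. λ = x/R = -175.47970136°.
φ = 2·arctan(exp(y/R)) − 90° = 2·arctan(0.66987) − 90° = -22.36629900°.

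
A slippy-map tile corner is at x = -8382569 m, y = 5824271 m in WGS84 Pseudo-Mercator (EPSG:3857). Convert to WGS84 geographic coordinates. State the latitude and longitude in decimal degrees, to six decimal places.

lat 46.273403°, lon -75.301899°

R = 6378137 m. λ = x/R = -75.30189853°.
φ = 2·arctan(exp(y/R)) − 90° = 2·arctan(2.49219) − 90° = 46.27340291°.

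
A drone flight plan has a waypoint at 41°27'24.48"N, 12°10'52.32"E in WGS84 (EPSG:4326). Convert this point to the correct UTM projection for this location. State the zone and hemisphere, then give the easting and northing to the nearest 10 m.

Longitude 12.1812° lies in the 6° band [12°, 18°), giving zone 33; latitude is north of the equator, so 33N.
Zone 33 central meridian λ₀ = 6×33 − 183 = 15°; Δλ = -2.8188°.
Transverse Mercator on WGS84 with k₀ = 0.9996 gives E = 264566.977 m, N = 4593304.053 m.

Zone 33N: E 264570 m, N 4593300 m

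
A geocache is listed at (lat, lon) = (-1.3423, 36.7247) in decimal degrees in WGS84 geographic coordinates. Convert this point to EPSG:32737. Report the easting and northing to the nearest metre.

Zone 37 central meridian λ₀ = 6×37 − 183 = 39°; Δλ = -2.2753°.
Transverse Mercator on WGS84 with k₀ = 0.9996 gives E = 246818.160 m, N = 9851517.437 m.

E 246818 m, N 9851517 m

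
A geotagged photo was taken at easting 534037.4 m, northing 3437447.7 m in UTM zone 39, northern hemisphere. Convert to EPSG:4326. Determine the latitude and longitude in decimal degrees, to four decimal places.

Zone 39N: λ₀ = 51°, k₀ = 0.9996, false easting 500000 m.
Meridian distance M = (N − FN)/k₀ = 3438823.2 m.
Inverse transverse Mercator on WGS84 gives φ = 31.07030020°, λ = 51.35680021°.

lat 31.0703°, lon 51.3568°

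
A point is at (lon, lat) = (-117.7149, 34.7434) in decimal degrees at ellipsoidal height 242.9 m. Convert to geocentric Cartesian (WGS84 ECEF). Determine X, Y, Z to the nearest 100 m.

WGS84: a = 6378137 m, e² = 0.006694380; N(φ) = a/√(1−e²sin²φ) = 6385082.182 m.
X = (N+h)·cosφ·cosλ = -2440188.687 m; Y = (N+h)·cosφ·sinλ = -4644939.180 m; Z = (N(1−e²)+h)·sinφ = 3614650.259 m.

X -2440200 m, Y -4644900 m, Z 3614700 m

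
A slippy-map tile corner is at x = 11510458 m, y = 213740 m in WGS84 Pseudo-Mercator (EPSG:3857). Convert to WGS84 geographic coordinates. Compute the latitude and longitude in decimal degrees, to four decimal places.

lat 1.9197°, lon 103.4002°

R = 6378137 m. λ = x/R = 103.40020349°.
φ = 2·arctan(exp(y/R)) − 90° = 2·arctan(1.03408) − 90° = 1.91969981°.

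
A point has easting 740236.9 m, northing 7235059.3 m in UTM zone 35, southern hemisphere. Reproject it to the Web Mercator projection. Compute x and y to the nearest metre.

Unproject from UTM 35S (λ₀ = 27°) → φ = -24.98089966°, λ = 29.37990017°.
Web Mercator (R = 6378137 m): x = 3270555.526 m, y = -2873398.761 m.

x 3270556 m, y -2873399 m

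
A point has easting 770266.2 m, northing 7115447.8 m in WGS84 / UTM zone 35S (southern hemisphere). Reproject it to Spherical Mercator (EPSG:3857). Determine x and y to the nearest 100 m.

Unproject from UTM 35S (λ₀ = 27°) → φ = -26.05479955°, λ = 29.70120031°.
Web Mercator (R = 6378137 m): x = 3306322.495 m, y = -3005869.687 m.

x 3306300 m, y -3005900 m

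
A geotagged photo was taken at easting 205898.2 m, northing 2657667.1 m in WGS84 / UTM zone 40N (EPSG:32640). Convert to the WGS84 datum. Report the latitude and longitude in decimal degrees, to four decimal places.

Zone 40N: λ₀ = 57°, k₀ = 0.9996, false easting 500000 m.
Meridian distance M = (N − FN)/k₀ = 2658730.6 m.
Inverse transverse Mercator on WGS84 gives φ = 24.00379969°, λ = 54.10919998°.

lat 24.0038°, lon 54.1092°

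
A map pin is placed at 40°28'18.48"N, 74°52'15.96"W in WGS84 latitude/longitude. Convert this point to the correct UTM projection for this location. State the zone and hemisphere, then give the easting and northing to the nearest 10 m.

Zone 18N: E 510930 m, N 4480130 m

Longitude -74.8711° lies in the 6° band [-78°, -72°), giving zone 18; latitude is north of the equator, so 18N.
Zone 18 central meridian λ₀ = 6×18 − 183 = -75°; Δλ = +0.1289°.
Transverse Mercator on WGS84 with k₀ = 0.9996 gives E = 510926.768 m, N = 4480132.522 m.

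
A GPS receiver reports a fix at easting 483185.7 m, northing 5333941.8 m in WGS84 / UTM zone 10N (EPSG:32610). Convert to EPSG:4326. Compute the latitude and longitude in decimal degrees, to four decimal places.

lat 48.1585°, lon -123.2261°

Zone 10N: λ₀ = -123°, k₀ = 0.9996, false easting 500000 m.
Meridian distance M = (N − FN)/k₀ = 5336076.2 m.
Inverse transverse Mercator on WGS84 gives φ = 48.15849999°, λ = -123.22609985°.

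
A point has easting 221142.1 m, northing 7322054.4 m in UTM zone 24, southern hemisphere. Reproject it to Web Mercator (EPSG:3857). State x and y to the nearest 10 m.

Unproject from UTM 24S (λ₀ = -39°) → φ = -24.18949961°, λ = -41.74500008°.
Web Mercator (R = 6378137 m): x = -4647032.152 m, y = -2776516.522 m.

x -4647030 m, y -2776520 m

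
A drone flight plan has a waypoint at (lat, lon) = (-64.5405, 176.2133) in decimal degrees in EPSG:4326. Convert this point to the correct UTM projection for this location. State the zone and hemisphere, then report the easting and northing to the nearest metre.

Longitude 176.2133° lies in the 6° band [174°, 180°), giving zone 60; latitude is south of the equator, so 60S.
Zone 60 central meridian λ₀ = 6×60 − 183 = 177°; Δλ = -0.7867°.
Transverse Mercator on WGS84 with k₀ = 0.9996 gives E = 462266.555 m, N = 2842520.287 m.

Zone 60S: E 462267 m, N 2842520 m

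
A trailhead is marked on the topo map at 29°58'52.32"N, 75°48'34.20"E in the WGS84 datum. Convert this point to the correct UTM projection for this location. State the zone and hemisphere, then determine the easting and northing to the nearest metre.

Zone 43N: E 578090 m, N 3316978 m

Longitude 75.8095° lies in the 6° band [72°, 78°), giving zone 43; latitude is north of the equator, so 43N.
Zone 43 central meridian λ₀ = 6×43 − 183 = 75°; Δλ = +0.8095°.
Transverse Mercator on WGS84 with k₀ = 0.9996 gives E = 578090.424 m, N = 3316977.842 m.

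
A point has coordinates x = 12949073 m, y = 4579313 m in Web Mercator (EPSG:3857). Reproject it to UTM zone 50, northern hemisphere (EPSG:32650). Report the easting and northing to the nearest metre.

Web Mercator inverse (R = 6378137 m) → φ = 37.99920141°, λ = 116.32350191°.
UTM 50N forward: E = 440604.294 m, N = 4205942.296 m.

E 440604 m, N 4205942 m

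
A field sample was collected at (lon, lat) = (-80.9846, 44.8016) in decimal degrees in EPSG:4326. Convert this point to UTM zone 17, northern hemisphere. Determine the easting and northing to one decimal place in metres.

Zone 17 central meridian λ₀ = 6×17 − 183 = -81°; Δλ = +0.0154°.
Transverse Mercator on WGS84 with k₀ = 0.9996 gives E = 501217.937 m, N = 4960911.175 m.

E 501217.9 m, N 4960911.2 m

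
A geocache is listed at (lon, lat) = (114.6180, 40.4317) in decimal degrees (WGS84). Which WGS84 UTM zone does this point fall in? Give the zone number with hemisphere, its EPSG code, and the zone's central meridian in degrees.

Zone 50N (EPSG:32650), central meridian 117°

UTM zone = ⌊(λ + 180)/6⌋ + 1; 114.6180° ∈ [114°, 120°) → zone 50.
Hemisphere: N (φ ≥ 0).
Central meridian λ₀ = 6×50 − 183 = 117°.
EPSG code: 32650.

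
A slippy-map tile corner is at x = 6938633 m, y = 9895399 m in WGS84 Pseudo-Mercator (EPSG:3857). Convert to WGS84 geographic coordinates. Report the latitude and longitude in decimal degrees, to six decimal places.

lat 66.067699°, lon 62.330801°

R = 6378137 m. λ = x/R = 62.33080075°.
φ = 2·arctan(exp(y/R)) − 90° = 2·arctan(4.71834) − 90° = 66.06769891°.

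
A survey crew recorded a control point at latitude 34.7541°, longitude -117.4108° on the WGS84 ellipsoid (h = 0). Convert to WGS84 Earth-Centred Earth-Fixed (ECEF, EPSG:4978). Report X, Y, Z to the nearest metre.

X -2415098 m, Y -4657047 m, Z 3615487 m

WGS84: a = 6378137 m, e² = 0.006694380; N(φ) = a/√(1−e²sin²φ) = 6385085.929 m.
X = (N+h)·cosφ·cosλ = -2415097.844 m; Y = (N+h)·cosφ·sinλ = -4657047.311 m; Z = (N(1−e²)+h)·sinφ = 3615487.152 m.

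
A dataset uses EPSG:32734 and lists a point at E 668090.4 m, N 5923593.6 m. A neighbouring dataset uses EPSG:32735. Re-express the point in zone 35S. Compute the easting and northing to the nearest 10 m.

E 132870 m, N 5917340 m

UTM 34S → geographic: φ = -36.81859980°, λ = 22.88459982°.
UTM 35S (λ₀ = 27°) forward: E = 132870.232 m, N = 5917341.277 m.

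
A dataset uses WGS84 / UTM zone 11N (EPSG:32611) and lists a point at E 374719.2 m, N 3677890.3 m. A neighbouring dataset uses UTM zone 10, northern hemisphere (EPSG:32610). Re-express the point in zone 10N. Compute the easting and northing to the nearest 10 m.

UTM 11N → geographic: φ = 33.23270006°, λ = -118.34460002°.
UTM 10N (λ₀ = -123°) forward: E = 933934.821 m, N = 3686758.908 m.

E 933930 m, N 3686760 m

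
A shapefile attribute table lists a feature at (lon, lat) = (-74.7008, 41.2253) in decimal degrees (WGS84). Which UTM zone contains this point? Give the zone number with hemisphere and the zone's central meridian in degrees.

UTM zone = ⌊(λ + 180)/6⌋ + 1; -74.7008° ∈ [-78°, -72°) → zone 18.
Hemisphere: N (φ ≥ 0).
Central meridian λ₀ = 6×18 − 183 = -75°.

Zone 18N, central meridian -75°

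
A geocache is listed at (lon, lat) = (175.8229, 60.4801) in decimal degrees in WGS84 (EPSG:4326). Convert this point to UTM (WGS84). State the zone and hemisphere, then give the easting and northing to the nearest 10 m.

Zone 60N: E 435300 m, N 6705460 m

Longitude 175.8229° lies in the 6° band [174°, 180°), giving zone 60; latitude is north of the equator, so 60N.
Zone 60 central meridian λ₀ = 6×60 − 183 = 177°; Δλ = -1.1771°.
Transverse Mercator on WGS84 with k₀ = 0.9996 gives E = 435300.045 m, N = 6705459.146 m.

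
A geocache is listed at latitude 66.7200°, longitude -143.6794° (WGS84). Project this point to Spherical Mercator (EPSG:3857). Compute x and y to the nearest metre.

Web Mercator is spherical with R = a = 6378137 m.
x = R·λ = 6378137 × -2.507678597 = -15994317.645 m.
y = R·ln tan(π/4 + φ/2) = 6378137 × 1.579887980 = 10076741.980 m.

x -15994318 m, y 10076742 m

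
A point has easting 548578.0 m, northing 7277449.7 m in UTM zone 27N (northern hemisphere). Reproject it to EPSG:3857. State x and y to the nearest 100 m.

Unproject from UTM 27N (λ₀ = -21°) → φ = 65.61540012°, λ = -19.94549983°.
Web Mercator (R = 6378137 m): x = -2220322.885 m, y = 9772369.828 m.

x -2220300 m, y 9772400 m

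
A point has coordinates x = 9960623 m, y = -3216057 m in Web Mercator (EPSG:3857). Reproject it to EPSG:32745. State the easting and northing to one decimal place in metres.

Web Mercator inverse (R = 6378137 m) → φ = -27.73859980°, λ = 89.47779880°.
UTM 45S forward: E = 744252.246 m, N = 6929294.541 m.

E 744252.2 m, N 6929294.5 m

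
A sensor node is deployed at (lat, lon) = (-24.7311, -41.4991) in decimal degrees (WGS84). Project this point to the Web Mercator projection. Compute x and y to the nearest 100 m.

x -4619700 m, y -2842800 m

Web Mercator is spherical with R = a = 6378137 m.
x = R·λ = 6378137 × -0.724295932 = -4619658.680 m.
y = R·ln tan(π/4 + φ/2) = 6378137 × -0.445702606 = -2842752.285 m.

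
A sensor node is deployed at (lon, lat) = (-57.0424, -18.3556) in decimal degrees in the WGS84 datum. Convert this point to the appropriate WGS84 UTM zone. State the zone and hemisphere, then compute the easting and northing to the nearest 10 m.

Longitude -57.0424° lies in the 6° band [-60°, -54°), giving zone 21; latitude is south of the equator, so 21S.
Zone 21 central meridian λ₀ = 6×21 − 183 = -57°; Δλ = -0.0424°.
Transverse Mercator on WGS84 with k₀ = 0.9996 gives E = 495520.507 m, N = 7970471.008 m.

Zone 21S: E 495520 m, N 7970470 m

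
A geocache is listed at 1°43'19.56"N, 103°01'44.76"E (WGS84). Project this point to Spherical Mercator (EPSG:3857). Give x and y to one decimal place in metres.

Web Mercator is spherical with R = a = 6378137 m.
x = R·λ = 6378137 × 1.798197020 = 11469146.949 m.
y = R·ln tan(π/4 + φ/2) = 6378137 × 0.030060841 = 191732.165 m.

x 11469146.9 m, y 191732.2 m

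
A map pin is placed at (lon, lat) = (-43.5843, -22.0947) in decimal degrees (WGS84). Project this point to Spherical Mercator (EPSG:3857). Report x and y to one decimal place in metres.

x -4851782.1 m, y -2522898.9 m

Web Mercator is spherical with R = a = 6378137 m.
x = R·λ = 6378137 × -0.760689537 = -4851782.083 m.
y = R·ln tan(π/4 + φ/2) = 6378137 × -0.395554204 = -2522898.904 m.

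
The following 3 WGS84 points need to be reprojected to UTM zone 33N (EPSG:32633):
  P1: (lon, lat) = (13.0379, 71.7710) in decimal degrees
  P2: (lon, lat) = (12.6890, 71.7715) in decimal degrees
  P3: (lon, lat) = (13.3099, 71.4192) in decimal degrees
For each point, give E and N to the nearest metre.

UTM zone 33N: λ₀ = 15°, k₀ = 0.9996.
P1 (71.7710°, 13.0379°) → (431505.727, 7964503.848) m.
P2 (71.7715°, 12.6890°) → (419333.145, 7964990.990) m.
P3 (71.4192°, 13.3099°) → (439900.303, 7924991.379) m.

P1: E 431506 m, N 7964504 m; P2: E 419333 m, N 7964991 m; P3: E 439900 m, N 7924991 m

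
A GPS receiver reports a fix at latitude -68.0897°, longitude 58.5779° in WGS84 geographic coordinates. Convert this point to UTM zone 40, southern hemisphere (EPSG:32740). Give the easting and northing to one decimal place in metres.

E 565702.4 m, N 2446295.5 m

Zone 40 central meridian λ₀ = 6×40 − 183 = 57°; Δλ = +1.5779°.
Transverse Mercator on WGS84 with k₀ = 0.9996 gives E = 565702.360 m, N = 2446295.469 m.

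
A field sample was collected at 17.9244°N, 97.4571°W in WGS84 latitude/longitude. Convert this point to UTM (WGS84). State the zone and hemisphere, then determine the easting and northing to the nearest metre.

Zone 14N: E 663421 m, N 1982499 m

Longitude -97.4571° lies in the 6° band [-102°, -96°), giving zone 14; latitude is north of the equator, so 14N.
Zone 14 central meridian λ₀ = 6×14 − 183 = -99°; Δλ = +1.5429°.
Transverse Mercator on WGS84 with k₀ = 0.9996 gives E = 663421.016 m, N = 1982498.787 m.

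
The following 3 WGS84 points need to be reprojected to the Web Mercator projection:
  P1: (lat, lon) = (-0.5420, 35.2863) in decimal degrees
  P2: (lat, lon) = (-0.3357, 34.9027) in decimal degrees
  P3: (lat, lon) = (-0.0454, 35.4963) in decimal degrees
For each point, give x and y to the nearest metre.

P1: x 3928053 m, y -60336 m; P2: x 3885351 m, y -37370 m; P3: x 3951430 m, y -5054 m

Web Mercator: x = R·λ, y = R·ln tan(π/4+φ/2), R = 6378137 m.
P1 (-0.5420°, 35.2863°) → (3928052.948, -60336.064) m.
P2 (-0.3357°, 34.9027°) → (3885350.791, -37370.167) m.
P3 (-0.0454°, 35.4963°) → (3951430.041, -5053.905) m.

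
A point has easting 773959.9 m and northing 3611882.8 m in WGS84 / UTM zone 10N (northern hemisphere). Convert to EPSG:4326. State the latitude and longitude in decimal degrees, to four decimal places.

Zone 10N: λ₀ = -123°, k₀ = 0.9996, false easting 500000 m.
Meridian distance M = (N − FN)/k₀ = 3613328.1 m.
Inverse transverse Mercator on WGS84 gives φ = 32.61059975°, λ = -120.08060014°.

lat 32.6106°, lon -120.0806°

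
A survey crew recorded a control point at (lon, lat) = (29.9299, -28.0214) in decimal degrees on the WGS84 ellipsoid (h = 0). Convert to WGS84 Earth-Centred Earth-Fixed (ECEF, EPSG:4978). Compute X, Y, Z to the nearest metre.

WGS84: a = 6378137 m, e² = 0.006694380; N(φ) = a/√(1−e²sin²φ) = 6382854.200 m.
X = (N+h)·cosφ·cosλ = 4883155.305 m; Y = (N+h)·cosφ·sinλ = 2811330.752 m; Z = (N(1−e²)+h)·sinφ = -2978599.015 m.

X 4883155 m, Y 2811331 m, Z -2978599 m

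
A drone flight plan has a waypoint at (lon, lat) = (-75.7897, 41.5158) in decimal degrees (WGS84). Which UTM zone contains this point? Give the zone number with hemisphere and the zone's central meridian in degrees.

UTM zone = ⌊(λ + 180)/6⌋ + 1; -75.7897° ∈ [-78°, -72°) → zone 18.
Hemisphere: N (φ ≥ 0).
Central meridian λ₀ = 6×18 − 183 = -75°.

Zone 18N, central meridian -75°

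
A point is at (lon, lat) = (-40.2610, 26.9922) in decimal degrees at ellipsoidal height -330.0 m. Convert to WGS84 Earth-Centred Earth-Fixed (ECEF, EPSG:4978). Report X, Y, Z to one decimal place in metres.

WGS84: a = 6378137 m, e² = 0.006694380; N(φ) = a/√(1−e²sin²φ) = 6382539.355 m.
X = (N+h)·cosφ·cosλ = 4339785.746 m; Y = (N+h)·cosφ·sinλ = -3675330.349 m; Z = (N(1−e²)+h)·sinφ = 2877295.706 m.

X 4339785.7 m, Y -3675330.3 m, Z 2877295.7 m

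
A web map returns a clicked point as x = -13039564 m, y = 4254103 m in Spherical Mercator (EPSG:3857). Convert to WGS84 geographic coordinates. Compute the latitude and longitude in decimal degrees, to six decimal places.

R = 6378137 m. λ = x/R = -117.13639639°.
φ = 2·arctan(exp(y/R)) − 90° = 2·arctan(1.94835) − 90° = 35.66120293°.

lat 35.661203°, lon -117.136396°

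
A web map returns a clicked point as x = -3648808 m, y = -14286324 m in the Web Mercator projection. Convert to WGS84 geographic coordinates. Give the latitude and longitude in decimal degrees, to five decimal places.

lat -77.84520°, lon -32.77780°

R = 6378137 m. λ = x/R = -32.77779995°.
φ = 2·arctan(exp(y/R)) − 90° = 2·arctan(0.10647) − 90° = -77.84520012°.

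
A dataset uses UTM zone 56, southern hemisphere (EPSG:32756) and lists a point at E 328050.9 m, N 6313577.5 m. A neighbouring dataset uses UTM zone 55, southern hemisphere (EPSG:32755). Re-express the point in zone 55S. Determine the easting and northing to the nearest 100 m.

UTM 56S → geographic: φ = -33.30319978°, λ = 151.15309994°.
UTM 55S (λ₀ = 147°) forward: E = 886768.310 m, N = 6307394.732 m.

E 886800 m, N 6307400 m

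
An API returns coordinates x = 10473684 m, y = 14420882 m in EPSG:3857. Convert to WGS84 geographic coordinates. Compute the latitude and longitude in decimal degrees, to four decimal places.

R = 6378137 m. λ = x/R = 94.08670418°.
φ = 2·arctan(exp(y/R)) − 90° = 2·arctan(9.59255) − 90° = 78.09710060°.

lat 78.0971°, lon 94.0867°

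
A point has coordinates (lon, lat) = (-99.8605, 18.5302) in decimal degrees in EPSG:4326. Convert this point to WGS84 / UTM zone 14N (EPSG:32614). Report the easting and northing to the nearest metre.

Zone 14 central meridian λ₀ = 6×14 − 183 = -99°; Δλ = -0.8605°.
Transverse Mercator on WGS84 with k₀ = 0.9996 gives E = 409178.589 m, N = 2049063.183 m.

E 409179 m, N 2049063 m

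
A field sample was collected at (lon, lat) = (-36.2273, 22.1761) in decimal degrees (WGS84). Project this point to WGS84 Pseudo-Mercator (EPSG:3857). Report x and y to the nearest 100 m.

x -4032800 m, y 2532700 m

Web Mercator is spherical with R = a = 6378137 m.
x = R·λ = 6378137 × -0.632285664 = -4032804.589 m.
y = R·ln tan(π/4 + φ/2) = 6378137 × 0.397087945 = 2532681.314 m.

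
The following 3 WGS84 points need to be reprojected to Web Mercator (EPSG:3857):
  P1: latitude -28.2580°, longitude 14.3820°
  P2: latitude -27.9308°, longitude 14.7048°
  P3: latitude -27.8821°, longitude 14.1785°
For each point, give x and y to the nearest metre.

P1: x 1600997 m, y -3281541 m; P2: x 1636931 m, y -3240252 m; P3: x 1578343 m, y -3234117 m

Web Mercator: x = R·λ, y = R·ln tan(π/4+φ/2), R = 6378137 m.
P1 (-28.2580°, 14.3820°) → (1600996.917, -3281540.800) m.
P2 (-27.9308°, 14.7048°) → (1636930.848, -3240252.051) m.
P3 (-27.8821°, 14.1785°) → (1578343.400, -3234117.412) m.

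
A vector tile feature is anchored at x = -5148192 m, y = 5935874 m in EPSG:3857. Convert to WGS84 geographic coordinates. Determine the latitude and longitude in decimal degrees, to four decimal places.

R = 6378137 m. λ = x/R = -46.24699559°.
φ = 2·arctan(exp(y/R)) − 90° = 2·arctan(2.53618) − 90° = 46.96200178°.

lat 46.9620°, lon -46.2470°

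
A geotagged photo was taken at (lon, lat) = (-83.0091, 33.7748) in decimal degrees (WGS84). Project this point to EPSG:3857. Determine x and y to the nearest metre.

Web Mercator is spherical with R = a = 6378137 m.
x = R·λ = 6378137 × -1.448782104 = -9240530.743 m.
y = R·ln tan(π/4 + φ/2) = 6378137 × 0.626923364 = 3998603.104 m.

x -9240531 m, y 3998603 m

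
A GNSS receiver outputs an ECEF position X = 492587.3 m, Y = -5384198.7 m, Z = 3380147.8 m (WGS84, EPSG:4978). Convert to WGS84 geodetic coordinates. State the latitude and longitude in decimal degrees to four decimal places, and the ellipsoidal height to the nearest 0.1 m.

λ = atan2(Y, X) = -84.77269961°; p = √(X²+Y²) = 5406684.6 m.
Bowring's method on WGS84 (a = 6378137 m, b = 6356752.314 m) gives φ = 32.18590026°, h = 4228.325 m.

lat 32.1859°, lon -84.7727°, h 4228.3 m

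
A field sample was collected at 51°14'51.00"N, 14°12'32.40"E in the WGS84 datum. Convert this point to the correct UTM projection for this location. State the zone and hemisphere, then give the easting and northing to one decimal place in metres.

Zone 33N: E 444792.0 m, N 5677645.6 m

Longitude 14.2090° lies in the 6° band [12°, 18°), giving zone 33; latitude is north of the equator, so 33N.
Zone 33 central meridian λ₀ = 6×33 − 183 = 15°; Δλ = -0.7910°.
Transverse Mercator on WGS84 with k₀ = 0.9996 gives E = 444792.039 m, N = 5677645.612 m.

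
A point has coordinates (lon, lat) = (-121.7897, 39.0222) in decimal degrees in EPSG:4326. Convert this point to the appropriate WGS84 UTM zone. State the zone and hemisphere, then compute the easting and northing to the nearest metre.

Zone 10N: E 604771 m, N 4319937 m

Longitude -121.7897° lies in the 6° band [-126°, -120°), giving zone 10; latitude is north of the equator, so 10N.
Zone 10 central meridian λ₀ = 6×10 − 183 = -123°; Δλ = +1.2103°.
Transverse Mercator on WGS84 with k₀ = 0.9996 gives E = 604770.874 m, N = 4319936.927 m.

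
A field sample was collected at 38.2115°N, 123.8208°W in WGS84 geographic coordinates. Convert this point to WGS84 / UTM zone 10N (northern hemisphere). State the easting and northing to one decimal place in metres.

E 428142.8 m, N 4229600.2 m

Zone 10 central meridian λ₀ = 6×10 − 183 = -123°; Δλ = -0.8208°.
Transverse Mercator on WGS84 with k₀ = 0.9996 gives E = 428142.830 m, N = 4229600.197 m.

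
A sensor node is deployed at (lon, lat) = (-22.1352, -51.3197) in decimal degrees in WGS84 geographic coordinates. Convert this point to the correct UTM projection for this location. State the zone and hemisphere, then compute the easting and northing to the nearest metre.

Zone 27S: E 420893 m, N 4314010 m

Longitude -22.1352° lies in the 6° band [-24°, -18°), giving zone 27; latitude is south of the equator, so 27S.
Zone 27 central meridian λ₀ = 6×27 − 183 = -21°; Δλ = -1.1352°.
Transverse Mercator on WGS84 with k₀ = 0.9996 gives E = 420893.260 m, N = 4314010.482 m.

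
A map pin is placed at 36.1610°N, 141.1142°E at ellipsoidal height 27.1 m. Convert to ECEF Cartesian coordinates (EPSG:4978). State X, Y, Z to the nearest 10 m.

X -4013030 m, Y 3236470 m, Z 3742650 m

WGS84: a = 6378137 m, e² = 0.006694380; N(φ) = a/√(1−e²sin²φ) = 6385582.966 m.
X = (N+h)·cosφ·cosλ = -4013034.630 m; Y = (N+h)·cosφ·sinλ = 3236468.936 m; Z = (N(1−e²)+h)·sinφ = 3742645.691 m.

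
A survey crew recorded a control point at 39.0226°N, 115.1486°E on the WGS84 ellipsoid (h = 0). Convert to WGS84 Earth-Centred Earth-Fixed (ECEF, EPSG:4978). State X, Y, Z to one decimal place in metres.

WGS84: a = 6378137 m, e² = 0.006694380; N(φ) = a/√(1−e²sin²φ) = 6386617.202 m.
X = (N+h)·cosφ·cosλ = -2108581.158 m; Y = (N+h)·cosφ·sinλ = 4491417.248 m; Z = (N(1−e²)+h)·sinφ = 3994266.535 m.

X -2108581.2 m, Y 4491417.2 m, Z 3994266.5 m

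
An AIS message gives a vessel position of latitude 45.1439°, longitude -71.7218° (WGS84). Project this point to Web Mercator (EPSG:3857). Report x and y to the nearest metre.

x -7984034 m, y 5644204 m

Web Mercator is spherical with R = a = 6378137 m.
x = R·λ = 6378137 × -1.251781555 = -7984034.255 m.
y = R·ln tan(π/4 + φ/2) = 6378137 × 0.884929897 = 5644204.116 m.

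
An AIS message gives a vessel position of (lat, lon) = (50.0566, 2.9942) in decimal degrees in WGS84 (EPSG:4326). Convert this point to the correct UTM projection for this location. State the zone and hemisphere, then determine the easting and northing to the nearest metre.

Zone 31N: E 499585 m, N 5544924 m

Longitude 2.9942° lies in the 6° band [0°, 6°), giving zone 31; latitude is north of the equator, so 31N.
Zone 31 central meridian λ₀ = 6×31 − 183 = 3°; Δλ = -0.0058°.
Transverse Mercator on WGS84 with k₀ = 0.9996 gives E = 499584.819 m, N = 5544923.797 m.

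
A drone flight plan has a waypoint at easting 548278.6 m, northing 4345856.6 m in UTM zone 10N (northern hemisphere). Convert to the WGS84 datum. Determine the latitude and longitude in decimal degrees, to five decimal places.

lat 39.26070°, lon -122.44040°

Zone 10N: λ₀ = -123°, k₀ = 0.9996, false easting 500000 m.
Meridian distance M = (N − FN)/k₀ = 4347595.6 m.
Inverse transverse Mercator on WGS84 gives φ = 39.26070002°, λ = -122.44039974°.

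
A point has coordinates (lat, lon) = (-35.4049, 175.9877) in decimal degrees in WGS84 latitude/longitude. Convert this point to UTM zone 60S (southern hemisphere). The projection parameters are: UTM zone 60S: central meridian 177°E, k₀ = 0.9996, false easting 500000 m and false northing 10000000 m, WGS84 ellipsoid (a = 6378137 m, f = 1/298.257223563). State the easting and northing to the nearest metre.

E 408082 m, N 6081583 m

Zone 60 central meridian λ₀ = 6×60 − 183 = 177°; Δλ = -1.0123°.
Transverse Mercator on WGS84 with k₀ = 0.9996 gives E = 408081.704 m, N = 6081583.097 m.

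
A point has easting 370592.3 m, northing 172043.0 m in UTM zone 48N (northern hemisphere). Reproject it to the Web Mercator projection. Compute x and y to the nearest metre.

Unproject from UTM 48N (λ₀ = 105°) → φ = 1.55620033°, λ = 103.83669980°.
Web Mercator (R = 6378137 m): x = 11559048.548 m, y = 173256.732 m.

x 11559049 m, y 173257 m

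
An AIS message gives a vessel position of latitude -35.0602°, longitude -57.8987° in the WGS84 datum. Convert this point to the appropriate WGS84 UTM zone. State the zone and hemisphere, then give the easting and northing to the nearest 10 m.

Zone 21S: E 418050 m, N 6119910 m

Longitude -57.8987° lies in the 6° band [-60°, -54°), giving zone 21; latitude is south of the equator, so 21S.
Zone 21 central meridian λ₀ = 6×21 − 183 = -57°; Δλ = -0.8987°.
Transverse Mercator on WGS84 with k₀ = 0.9996 gives E = 418051.092 m, N = 6119911.745 m.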